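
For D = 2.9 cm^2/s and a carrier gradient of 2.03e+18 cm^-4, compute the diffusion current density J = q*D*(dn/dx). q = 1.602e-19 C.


Step 1: J = q * D * (dn/dx)
Step 2: J = 1.602e-19 * 2.9 * 2.03e+18
Step 3: J = 9.43e-01 A/cm^2

9.43e-01


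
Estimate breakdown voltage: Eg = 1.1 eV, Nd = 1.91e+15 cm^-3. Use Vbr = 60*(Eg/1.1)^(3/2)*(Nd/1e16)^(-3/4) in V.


Step 1: Eg/1.1 = 1.1/1.1 = 1.000000
Step 2: (Eg/1.1)^1.5 = 1.000000^1.5 = 1.000000
Step 3: (Nd/1e16)^(-0.75) = (0.191)^(-0.75) = 3.461186
Step 4: Vbr = 60 * 1.000000 * 3.461186 = 207.7 V

207.7


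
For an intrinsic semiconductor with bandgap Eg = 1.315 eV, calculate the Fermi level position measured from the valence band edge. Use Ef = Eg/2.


Step 1: For an intrinsic semiconductor, the Fermi level sits at midgap.
Step 2: Ef = Eg / 2 = 1.315 / 2 = 0.6575 eV

0.6575


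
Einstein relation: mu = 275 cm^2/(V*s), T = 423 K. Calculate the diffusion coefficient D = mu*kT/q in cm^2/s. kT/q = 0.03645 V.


Step 1: D = mu * (kT/q)
Step 2: D = 275 * 0.03645
Step 3: D = 10.02 cm^2/s

10.02


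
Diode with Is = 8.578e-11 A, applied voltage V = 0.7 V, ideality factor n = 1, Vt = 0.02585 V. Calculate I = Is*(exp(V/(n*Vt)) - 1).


Step 1: V/(n*Vt) = 0.7/(1*0.02585) = 27.0793
Step 2: exp(27.0793) = 5.7596e+11
Step 3: I = 8.578e-11 * (5.7596e+11 - 1) = 4.94e+01 A

4.94e+01


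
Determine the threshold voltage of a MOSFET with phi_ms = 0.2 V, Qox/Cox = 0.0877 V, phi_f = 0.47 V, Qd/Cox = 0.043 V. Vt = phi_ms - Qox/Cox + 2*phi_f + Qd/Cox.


Step 1: Vt = phi_ms - Qox/Cox + 2*phi_f + Qd/Cox
Step 2: Vt = 0.2 - 0.0877 + 2*0.47 + 0.043
Step 3: Vt = 0.2 - 0.0877 + 0.94 + 0.043
Step 4: Vt = 1.0953 V

1.0953


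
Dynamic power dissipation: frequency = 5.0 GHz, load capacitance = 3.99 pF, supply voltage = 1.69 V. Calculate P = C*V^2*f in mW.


Step 1: V^2 = 1.69^2 = 2.8561 V^2
Step 2: P = C*V^2*f = 3.99e-12 F * 2.8561 * 5.0e9 Hz
Step 3: P = 5.6979195e-02 W
Step 4: P = 56.979 mW

56.979


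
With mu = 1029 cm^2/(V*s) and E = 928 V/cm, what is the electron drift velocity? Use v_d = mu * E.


Step 1: v_d = mu * E
Step 2: v_d = 1029 * 928 = 954912
Step 3: v_d = 9.55e+05 cm/s

9.55e+05


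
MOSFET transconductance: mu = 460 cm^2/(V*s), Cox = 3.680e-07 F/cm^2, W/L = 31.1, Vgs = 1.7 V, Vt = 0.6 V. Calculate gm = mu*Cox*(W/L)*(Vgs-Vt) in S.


Step 1: Vov = Vgs - Vt = 1.7 - 0.6 = 1.1 V
Step 2: gm = mu * Cox * (W/L) * Vov
Step 3: gm = 460 * 3.680e-07 * 31.1 * 1.1 = 5.79e-03 S

5.79e-03


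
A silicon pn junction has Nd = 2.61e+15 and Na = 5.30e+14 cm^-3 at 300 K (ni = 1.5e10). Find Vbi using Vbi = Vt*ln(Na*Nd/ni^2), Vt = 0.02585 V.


Step 1: Compute Na*Nd/ni^2 = 5.30e+14 * 2.61e+15 / (1.5e10)^2 = 6.1480e+09
Step 2: ln(6.1480e+09) = 22.5394
Step 3: Vbi = 0.02585 * 22.5394 = 0.583 V

0.583


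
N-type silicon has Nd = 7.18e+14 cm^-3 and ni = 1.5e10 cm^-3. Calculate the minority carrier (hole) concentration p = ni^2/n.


Step 1: Since Nd >> ni, n ≈ Nd = 7.18e+14 cm^-3
Step 2: p = ni^2 / n = (1.5e10)^2 / 7.18e+14
Step 3: p = 2.25e20 / 7.18e+14 = 3.13e+05 cm^-3

3.13e+05


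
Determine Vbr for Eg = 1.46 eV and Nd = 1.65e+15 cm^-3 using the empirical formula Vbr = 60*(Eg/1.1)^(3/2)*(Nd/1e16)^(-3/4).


Step 1: Eg/1.1 = 1.46/1.1 = 1.327273
Step 2: (Eg/1.1)^1.5 = 1.327273^1.5 = 1.529116
Step 3: (Nd/1e16)^(-0.75) = (0.165)^(-0.75) = 3.862665
Step 4: Vbr = 60 * 1.529116 * 3.862665 = 354.4 V

354.4


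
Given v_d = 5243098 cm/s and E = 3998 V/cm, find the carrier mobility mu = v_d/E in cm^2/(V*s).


Step 1: mu = v_d / E
Step 2: mu = 5243098 / 3998
Step 3: mu = 1311.43 cm^2/(V*s)

1311.43


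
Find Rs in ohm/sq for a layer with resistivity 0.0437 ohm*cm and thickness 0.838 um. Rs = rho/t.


Step 1: Convert thickness to cm: t = 0.838 um = 8.3800e-05 cm
Step 2: Rs = rho / t = 0.0437 / 8.3800e-05
Step 3: Rs = 521.5 ohm/sq

521.5


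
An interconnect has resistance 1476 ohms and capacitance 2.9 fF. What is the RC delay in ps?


Step 1: tau = R * C
Step 2: tau = 1476 * 2.9 fF = 1476 * 2.9e-15 F
Step 3: tau = 4.2804e-12 s = 4.2804 ps

4.2804


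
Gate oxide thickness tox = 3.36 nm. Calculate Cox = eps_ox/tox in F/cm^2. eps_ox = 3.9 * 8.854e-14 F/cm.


Step 1: eps_ox = 3.9 * 8.854e-14 = 3.45306e-13 F/cm
Step 2: tox in cm = 3.36 nm * 1e-7 = 3.3600e-07 cm
Step 3: Cox = 3.45306e-13 / 3.3600e-07 = 1.03e-06 F/cm^2

1.03e-06


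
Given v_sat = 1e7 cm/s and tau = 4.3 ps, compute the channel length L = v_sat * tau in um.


Step 1: tau in seconds = 4.3 ps * 1e-12 = 4.3000e-12 s
Step 2: L = v_sat * tau = 1e7 * 4.3000e-12 = 4.3000e-05 cm
Step 3: L in um = 4.3000e-05 * 1e4 = 0.43 um

0.43


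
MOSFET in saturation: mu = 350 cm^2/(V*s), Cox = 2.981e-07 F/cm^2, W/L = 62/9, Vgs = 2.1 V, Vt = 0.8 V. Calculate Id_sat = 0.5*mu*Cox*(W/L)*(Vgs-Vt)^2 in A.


Step 1: Overdrive voltage Vov = Vgs - Vt = 2.1 - 0.8 = 1.3 V
Step 2: W/L = 62/9 = 6.88889
Step 3: Id = 0.5 * 350 * 2.981e-07 * 6.88889 * 1.3^2
Step 4: Id = 6.07e-04 A

6.07e-04


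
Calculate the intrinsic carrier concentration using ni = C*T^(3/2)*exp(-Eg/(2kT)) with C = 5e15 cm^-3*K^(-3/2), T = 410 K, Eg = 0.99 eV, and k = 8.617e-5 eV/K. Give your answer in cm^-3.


Step 1: Compute kT = 8.617e-5 * 410 = 0.0353297 eV
Step 2: Exponent = -Eg/(2kT) = -0.99/(2*0.0353297) = -14.01087
Step 3: T^(3/2) = 410^1.5 = 8301.87
Step 4: ni = 5e15 * 8301.87 * exp(-14.01087) = 3.41e+13 cm^-3

3.41e+13


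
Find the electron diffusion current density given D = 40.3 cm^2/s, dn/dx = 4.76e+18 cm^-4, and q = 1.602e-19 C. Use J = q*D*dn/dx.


Step 1: J = q * D * (dn/dx)
Step 2: J = 1.602e-19 * 40.3 * 4.76e+18
Step 3: J = 3.07e+01 A/cm^2

3.07e+01


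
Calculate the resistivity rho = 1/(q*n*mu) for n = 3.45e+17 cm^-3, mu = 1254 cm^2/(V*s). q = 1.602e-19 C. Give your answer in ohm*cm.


Step 1: sigma = q * n * mu = 1.602e-19 * 3.45e+17 * 1254 = 6.93073e+01 S/cm
Step 2: rho = 1 / sigma = 1 / 6.93073e+01 = 0.01443 ohm*cm

0.01443


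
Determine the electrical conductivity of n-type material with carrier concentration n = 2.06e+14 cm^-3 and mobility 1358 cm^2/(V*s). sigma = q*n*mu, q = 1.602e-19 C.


Step 1: sigma = q * n * mu
Step 2: sigma = 1.602e-19 * 2.06e+14 * 1358
Step 3: sigma = 4.482e-02 S/cm

4.482e-02


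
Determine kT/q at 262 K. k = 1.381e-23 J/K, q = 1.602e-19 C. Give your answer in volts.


Step 1: kT = 1.381e-23 * 262 = 3.61822e-21 J
Step 2: Vt = kT/q = 3.61822e-21 / 1.602e-19
Step 3: Vt = 0.02259 V

0.02259


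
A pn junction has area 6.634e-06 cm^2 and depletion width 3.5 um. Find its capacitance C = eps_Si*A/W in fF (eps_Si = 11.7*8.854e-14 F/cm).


Step 1: eps_Si = 11.7 * 8.854e-14 = 1.035918e-12 F/cm
Step 2: W in cm = 3.5 * 1e-4 = 3.50e-04 cm
Step 3: C = 1.035918e-12 * 6.634e-06 / 3.50e-04 = 1.963509e-14 F
Step 4: C = 19.64 fF

19.64


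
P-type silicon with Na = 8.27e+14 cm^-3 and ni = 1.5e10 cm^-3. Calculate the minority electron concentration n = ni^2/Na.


Step 1: Majority hole concentration p ≈ Na = 8.27e+14 cm^-3
Step 2: n = ni^2 / Na = (1.5e10)^2 / 8.27e+14
Step 3: n = 2.72e+05 cm^-3

2.72e+05


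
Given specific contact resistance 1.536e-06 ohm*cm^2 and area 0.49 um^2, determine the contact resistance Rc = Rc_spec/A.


Step 1: Convert area to cm^2: 0.49 um^2 = 4.9000e-09 cm^2
Step 2: Rc = Rc_spec / A = 1.536e-06 / 4.9000e-09
Step 3: Rc = 3.13e+02 ohms

3.13e+02


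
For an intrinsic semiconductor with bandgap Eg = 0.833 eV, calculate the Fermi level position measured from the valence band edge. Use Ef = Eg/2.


Step 1: For an intrinsic semiconductor, the Fermi level sits at midgap.
Step 2: Ef = Eg / 2 = 0.833 / 2 = 0.4165 eV

0.4165


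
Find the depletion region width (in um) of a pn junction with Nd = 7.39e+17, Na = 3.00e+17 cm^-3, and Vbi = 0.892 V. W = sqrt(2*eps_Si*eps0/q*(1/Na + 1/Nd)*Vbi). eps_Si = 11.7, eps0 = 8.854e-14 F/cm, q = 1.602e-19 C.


Step 1: 1/Na + 1/Nd = 1/3.00e+17 + 1/7.39e+17 = 4.68651e-18
Step 2: 2*eps*eps0/q = 2*11.7*8.854e-14/1.602e-19 = 1.293281e+07
Step 3: W^2 = 1.293281e+07 * 4.68651e-18 * 0.892 = 5.40639e-11
Step 4: W = sqrt(5.40639e-11) = 7.353e-06 cm = 0.07353 um

0.07353


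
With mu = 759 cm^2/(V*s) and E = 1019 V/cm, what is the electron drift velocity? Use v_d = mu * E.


Step 1: v_d = mu * E
Step 2: v_d = 759 * 1019 = 773421
Step 3: v_d = 7.73e+05 cm/s

7.73e+05


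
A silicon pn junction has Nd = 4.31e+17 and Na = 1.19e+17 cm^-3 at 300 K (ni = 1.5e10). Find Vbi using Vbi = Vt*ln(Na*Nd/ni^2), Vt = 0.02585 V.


Step 1: Compute Na*Nd/ni^2 = 1.19e+17 * 4.31e+17 / (1.5e10)^2 = 2.2795e+14
Step 2: ln(2.2795e+14) = 33.0601
Step 3: Vbi = 0.02585 * 33.0601 = 0.855 V

0.855


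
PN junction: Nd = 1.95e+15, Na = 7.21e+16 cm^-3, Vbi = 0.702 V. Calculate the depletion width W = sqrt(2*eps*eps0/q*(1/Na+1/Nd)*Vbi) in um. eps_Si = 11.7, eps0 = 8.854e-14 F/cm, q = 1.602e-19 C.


Step 1: 1/Na + 1/Nd = 1/7.21e+16 + 1/1.95e+15 = 5.26690e-16
Step 2: 2*eps*eps0/q = 2*11.7*8.854e-14/1.602e-19 = 1.293281e+07
Step 3: W^2 = 1.293281e+07 * 5.26690e-16 * 0.702 = 4.78173e-09
Step 4: W = sqrt(4.78173e-09) = 6.915e-05 cm = 0.6915 um

0.6915


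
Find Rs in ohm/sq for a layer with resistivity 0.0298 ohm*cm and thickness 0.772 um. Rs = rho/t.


Step 1: Convert thickness to cm: t = 0.772 um = 7.7200e-05 cm
Step 2: Rs = rho / t = 0.0298 / 7.7200e-05
Step 3: Rs = 386.0 ohm/sq

386.0


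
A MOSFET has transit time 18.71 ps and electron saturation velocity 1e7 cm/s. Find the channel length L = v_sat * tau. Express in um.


Step 1: tau in seconds = 18.71 ps * 1e-12 = 1.8710e-11 s
Step 2: L = v_sat * tau = 1e7 * 1.8710e-11 = 1.8710e-04 cm
Step 3: L in um = 1.8710e-04 * 1e4 = 1.871 um

1.871


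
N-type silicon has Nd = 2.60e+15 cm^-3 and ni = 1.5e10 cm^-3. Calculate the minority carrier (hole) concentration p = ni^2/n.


Step 1: Since Nd >> ni, n ≈ Nd = 2.60e+15 cm^-3
Step 2: p = ni^2 / n = (1.5e10)^2 / 2.60e+15
Step 3: p = 2.25e20 / 2.60e+15 = 8.65e+04 cm^-3

8.65e+04


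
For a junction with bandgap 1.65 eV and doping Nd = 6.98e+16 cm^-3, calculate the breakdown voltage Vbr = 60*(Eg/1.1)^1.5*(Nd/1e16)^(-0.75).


Step 1: Eg/1.1 = 1.65/1.1 = 1.500000
Step 2: (Eg/1.1)^1.5 = 1.500000^1.5 = 1.837117
Step 3: (Nd/1e16)^(-0.75) = (6.98)^(-0.75) = 0.232867
Step 4: Vbr = 60 * 1.837117 * 0.232867 = 25.7 V

25.7


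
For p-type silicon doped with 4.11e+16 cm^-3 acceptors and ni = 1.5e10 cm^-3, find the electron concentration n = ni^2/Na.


Step 1: Majority hole concentration p ≈ Na = 4.11e+16 cm^-3
Step 2: n = ni^2 / Na = (1.5e10)^2 / 4.11e+16
Step 3: n = 5.47e+03 cm^-3

5.47e+03


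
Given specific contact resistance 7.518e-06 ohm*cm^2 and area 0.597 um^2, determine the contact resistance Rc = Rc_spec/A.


Step 1: Convert area to cm^2: 0.597 um^2 = 5.9700e-09 cm^2
Step 2: Rc = Rc_spec / A = 7.518e-06 / 5.9700e-09
Step 3: Rc = 1.26e+03 ohms

1.26e+03


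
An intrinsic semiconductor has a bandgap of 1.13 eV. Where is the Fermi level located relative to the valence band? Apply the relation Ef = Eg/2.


Step 1: For an intrinsic semiconductor, the Fermi level sits at midgap.
Step 2: Ef = Eg / 2 = 1.13 / 2 = 0.565 eV

0.565


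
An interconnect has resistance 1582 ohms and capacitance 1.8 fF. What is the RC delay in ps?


Step 1: tau = R * C
Step 2: tau = 1582 * 1.8 fF = 1582 * 1.8e-15 F
Step 3: tau = 2.8476e-12 s = 2.8476 ps

2.8476


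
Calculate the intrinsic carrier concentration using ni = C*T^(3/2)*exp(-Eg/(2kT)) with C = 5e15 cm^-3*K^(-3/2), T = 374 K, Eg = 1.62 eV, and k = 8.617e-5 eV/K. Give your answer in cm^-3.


Step 1: Compute kT = 8.617e-5 * 374 = 0.03222758 eV
Step 2: Exponent = -Eg/(2kT) = -1.62/(2*0.03222758) = -25.13375
Step 3: T^(3/2) = 374^1.5 = 7232.82
Step 4: ni = 5e15 * 7232.82 * exp(-25.13375) = 4.39e+08 cm^-3

4.39e+08


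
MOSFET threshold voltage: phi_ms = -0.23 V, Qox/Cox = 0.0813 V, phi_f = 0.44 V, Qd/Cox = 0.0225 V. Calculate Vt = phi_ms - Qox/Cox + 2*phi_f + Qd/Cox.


Step 1: Vt = phi_ms - Qox/Cox + 2*phi_f + Qd/Cox
Step 2: Vt = -0.23 - 0.0813 + 2*0.44 + 0.0225
Step 3: Vt = -0.23 - 0.0813 + 0.88 + 0.0225
Step 4: Vt = 0.5912 V

0.5912


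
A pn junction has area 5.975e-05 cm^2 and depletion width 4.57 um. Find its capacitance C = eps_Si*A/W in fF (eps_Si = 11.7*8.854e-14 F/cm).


Step 1: eps_Si = 11.7 * 8.854e-14 = 1.035918e-12 F/cm
Step 2: W in cm = 4.57 * 1e-4 = 4.57e-04 cm
Step 3: C = 1.035918e-12 * 5.975e-05 / 4.57e-04 = 1.354400e-13 F
Step 4: C = 135.44 fF

135.44


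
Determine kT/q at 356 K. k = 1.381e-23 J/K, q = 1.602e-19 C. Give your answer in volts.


Step 1: kT = 1.381e-23 * 356 = 4.91636e-21 J
Step 2: Vt = kT/q = 4.91636e-21 / 1.602e-19
Step 3: Vt = 0.03069 V

0.03069


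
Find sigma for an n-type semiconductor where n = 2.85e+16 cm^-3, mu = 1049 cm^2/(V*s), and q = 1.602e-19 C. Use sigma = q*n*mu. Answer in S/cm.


Step 1: sigma = q * n * mu
Step 2: sigma = 1.602e-19 * 2.85e+16 * 1049
Step 3: sigma = 4.789e+00 S/cm

4.789e+00


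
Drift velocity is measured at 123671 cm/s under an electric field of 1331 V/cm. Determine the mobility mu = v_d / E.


Step 1: mu = v_d / E
Step 2: mu = 123671 / 1331
Step 3: mu = 92.92 cm^2/(V*s)

92.92


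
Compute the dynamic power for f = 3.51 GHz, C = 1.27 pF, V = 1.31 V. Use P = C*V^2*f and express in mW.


Step 1: V^2 = 1.31^2 = 1.7161 V^2
Step 2: P = C*V^2*f = 1.27e-12 F * 1.7161 * 3.51e9 Hz
Step 3: P = 7.64985897e-03 W
Step 4: P = 7.65 mW

7.65


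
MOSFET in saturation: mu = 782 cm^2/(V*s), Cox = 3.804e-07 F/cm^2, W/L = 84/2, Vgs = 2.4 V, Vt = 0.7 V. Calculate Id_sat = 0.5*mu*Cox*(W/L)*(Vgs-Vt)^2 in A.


Step 1: Overdrive voltage Vov = Vgs - Vt = 2.4 - 0.7 = 1.7 V
Step 2: W/L = 84/2 = 42
Step 3: Id = 0.5 * 782 * 3.804e-07 * 42 * 1.7^2
Step 4: Id = 1.81e-02 A

1.81e-02


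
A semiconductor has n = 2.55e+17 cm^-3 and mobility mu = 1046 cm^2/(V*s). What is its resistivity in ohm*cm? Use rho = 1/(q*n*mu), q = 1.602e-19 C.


Step 1: sigma = q * n * mu = 1.602e-19 * 2.55e+17 * 1046 = 4.27301e+01 S/cm
Step 2: rho = 1 / sigma = 1 / 4.27301e+01 = 0.0234 ohm*cm

0.0234


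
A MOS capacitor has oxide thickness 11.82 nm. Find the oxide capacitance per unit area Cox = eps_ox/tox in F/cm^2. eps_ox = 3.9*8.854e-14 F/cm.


Step 1: eps_ox = 3.9 * 8.854e-14 = 3.45306e-13 F/cm
Step 2: tox in cm = 11.82 nm * 1e-7 = 1.1820e-06 cm
Step 3: Cox = 3.45306e-13 / 1.1820e-06 = 2.92e-07 F/cm^2

2.92e-07


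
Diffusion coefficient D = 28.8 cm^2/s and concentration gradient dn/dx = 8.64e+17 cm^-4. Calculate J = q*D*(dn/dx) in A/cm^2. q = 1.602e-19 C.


Step 1: J = q * D * (dn/dx)
Step 2: J = 1.602e-19 * 28.8 * 8.64e+17
Step 3: J = 3.99e+00 A/cm^2

3.99e+00


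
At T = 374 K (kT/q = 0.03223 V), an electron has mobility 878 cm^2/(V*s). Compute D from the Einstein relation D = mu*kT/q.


Step 1: D = mu * (kT/q)
Step 2: D = 878 * 0.03223
Step 3: D = 28.3 cm^2/s

28.3


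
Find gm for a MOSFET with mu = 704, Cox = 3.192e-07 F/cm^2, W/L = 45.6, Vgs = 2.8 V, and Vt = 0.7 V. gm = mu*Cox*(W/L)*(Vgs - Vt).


Step 1: Vov = Vgs - Vt = 2.8 - 0.7 = 2.1 V
Step 2: gm = mu * Cox * (W/L) * Vov
Step 3: gm = 704 * 3.192e-07 * 45.6 * 2.1 = 2.15e-02 S

2.15e-02


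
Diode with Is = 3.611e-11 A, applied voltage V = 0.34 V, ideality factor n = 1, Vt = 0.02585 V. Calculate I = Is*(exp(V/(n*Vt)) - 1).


Step 1: V/(n*Vt) = 0.34/(1*0.02585) = 13.1528
Step 2: exp(13.1528) = 5.1545e+05
Step 3: I = 3.611e-11 * (5.1545e+05 - 1) = 1.86e-05 A

1.86e-05


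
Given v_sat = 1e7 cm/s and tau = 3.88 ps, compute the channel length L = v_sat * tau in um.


Step 1: tau in seconds = 3.88 ps * 1e-12 = 3.8800e-12 s
Step 2: L = v_sat * tau = 1e7 * 3.8800e-12 = 3.8800e-05 cm
Step 3: L in um = 3.8800e-05 * 1e4 = 0.388 um

0.388


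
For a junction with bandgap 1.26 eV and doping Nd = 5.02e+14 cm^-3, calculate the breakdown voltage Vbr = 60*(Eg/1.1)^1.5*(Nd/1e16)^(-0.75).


Step 1: Eg/1.1 = 1.26/1.1 = 1.145455
Step 2: (Eg/1.1)^1.5 = 1.145455^1.5 = 1.225934
Step 3: (Nd/1e16)^(-0.75) = (0.0502)^(-0.75) = 9.429143
Step 4: Vbr = 60 * 1.225934 * 9.429143 = 693.6 V

693.6


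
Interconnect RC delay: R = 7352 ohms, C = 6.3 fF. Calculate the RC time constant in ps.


Step 1: tau = R * C
Step 2: tau = 7352 * 6.3 fF = 7352 * 6.3e-15 F
Step 3: tau = 4.63176e-11 s = 46.3176 ps

46.3176


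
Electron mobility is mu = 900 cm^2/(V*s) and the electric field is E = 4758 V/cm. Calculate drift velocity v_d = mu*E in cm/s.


Step 1: v_d = mu * E
Step 2: v_d = 900 * 4758 = 4282200
Step 3: v_d = 4.28e+06 cm/s

4.28e+06


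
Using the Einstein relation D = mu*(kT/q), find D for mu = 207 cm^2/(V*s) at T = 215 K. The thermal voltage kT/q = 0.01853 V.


Step 1: D = mu * (kT/q)
Step 2: D = 207 * 0.01853
Step 3: D = 3.84 cm^2/s

3.84


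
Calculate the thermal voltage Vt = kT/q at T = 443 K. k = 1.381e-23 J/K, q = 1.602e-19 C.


Step 1: kT = 1.381e-23 * 443 = 6.11783e-21 J
Step 2: Vt = kT/q = 6.11783e-21 / 1.602e-19
Step 3: Vt = 0.03819 V

0.03819


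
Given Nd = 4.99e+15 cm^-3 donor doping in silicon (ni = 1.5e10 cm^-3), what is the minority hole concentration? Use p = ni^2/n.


Step 1: Since Nd >> ni, n ≈ Nd = 4.99e+15 cm^-3
Step 2: p = ni^2 / n = (1.5e10)^2 / 4.99e+15
Step 3: p = 2.25e20 / 4.99e+15 = 4.51e+04 cm^-3

4.51e+04


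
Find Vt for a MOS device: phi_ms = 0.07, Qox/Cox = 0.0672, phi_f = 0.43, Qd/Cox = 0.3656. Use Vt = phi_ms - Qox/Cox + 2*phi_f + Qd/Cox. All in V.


Step 1: Vt = phi_ms - Qox/Cox + 2*phi_f + Qd/Cox
Step 2: Vt = 0.07 - 0.0672 + 2*0.43 + 0.3656
Step 3: Vt = 0.07 - 0.0672 + 0.86 + 0.3656
Step 4: Vt = 1.2284 V

1.2284


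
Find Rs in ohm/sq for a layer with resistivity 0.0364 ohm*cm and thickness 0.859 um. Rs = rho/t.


Step 1: Convert thickness to cm: t = 0.859 um = 8.5900e-05 cm
Step 2: Rs = rho / t = 0.0364 / 8.5900e-05
Step 3: Rs = 423.7 ohm/sq

423.7


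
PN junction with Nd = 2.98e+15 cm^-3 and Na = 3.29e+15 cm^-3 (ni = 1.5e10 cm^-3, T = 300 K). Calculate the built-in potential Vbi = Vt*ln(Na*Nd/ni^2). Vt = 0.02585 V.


Step 1: Compute Na*Nd/ni^2 = 3.29e+15 * 2.98e+15 / (1.5e10)^2 = 4.3574e+10
Step 2: ln(4.3574e+10) = 24.4977
Step 3: Vbi = 0.02585 * 24.4977 = 0.633 V

0.633


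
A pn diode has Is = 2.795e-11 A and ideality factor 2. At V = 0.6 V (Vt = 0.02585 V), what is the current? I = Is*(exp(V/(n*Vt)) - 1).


Step 1: V/(n*Vt) = 0.6/(2*0.02585) = 11.6054
Step 2: exp(11.6054) = 1.0969e+05
Step 3: I = 2.795e-11 * (1.0969e+05 - 1) = 3.07e-06 A

3.07e-06


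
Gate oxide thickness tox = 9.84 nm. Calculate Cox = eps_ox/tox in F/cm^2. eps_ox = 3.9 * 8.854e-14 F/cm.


Step 1: eps_ox = 3.9 * 8.854e-14 = 3.45306e-13 F/cm
Step 2: tox in cm = 9.84 nm * 1e-7 = 9.8400e-07 cm
Step 3: Cox = 3.45306e-13 / 9.8400e-07 = 3.51e-07 F/cm^2

3.51e-07


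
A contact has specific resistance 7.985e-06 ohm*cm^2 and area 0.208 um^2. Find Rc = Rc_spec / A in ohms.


Step 1: Convert area to cm^2: 0.208 um^2 = 2.0800e-09 cm^2
Step 2: Rc = Rc_spec / A = 7.985e-06 / 2.0800e-09
Step 3: Rc = 3.84e+03 ohms

3.84e+03


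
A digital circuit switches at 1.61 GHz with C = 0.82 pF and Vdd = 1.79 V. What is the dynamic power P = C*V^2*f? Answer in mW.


Step 1: V^2 = 1.79^2 = 3.2041 V^2
Step 2: P = C*V^2*f = 0.82e-12 F * 3.2041 * 1.61e9 Hz
Step 3: P = 4.23005282e-03 W
Step 4: P = 4.23 mW

4.23


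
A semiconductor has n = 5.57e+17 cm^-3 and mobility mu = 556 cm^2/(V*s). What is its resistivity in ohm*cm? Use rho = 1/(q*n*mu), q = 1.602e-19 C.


Step 1: sigma = q * n * mu = 1.602e-19 * 5.57e+17 * 556 = 4.96127e+01 S/cm
Step 2: rho = 1 / sigma = 1 / 4.96127e+01 = 0.02016 ohm*cm

0.02016


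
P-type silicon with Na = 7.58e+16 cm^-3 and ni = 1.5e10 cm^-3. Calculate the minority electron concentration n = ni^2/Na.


Step 1: Majority hole concentration p ≈ Na = 7.58e+16 cm^-3
Step 2: n = ni^2 / Na = (1.5e10)^2 / 7.58e+16
Step 3: n = 2.97e+03 cm^-3

2.97e+03


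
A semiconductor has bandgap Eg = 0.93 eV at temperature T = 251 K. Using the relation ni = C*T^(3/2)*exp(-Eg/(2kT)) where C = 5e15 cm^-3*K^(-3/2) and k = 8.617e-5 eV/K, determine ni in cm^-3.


Step 1: Compute kT = 8.617e-5 * 251 = 0.02162867 eV
Step 2: Exponent = -Eg/(2kT) = -0.93/(2*0.02162867) = -21.49924
Step 3: T^(3/2) = 251^1.5 = 3976.59
Step 4: ni = 5e15 * 3976.59 * exp(-21.49924) = 9.15e+09 cm^-3

9.15e+09


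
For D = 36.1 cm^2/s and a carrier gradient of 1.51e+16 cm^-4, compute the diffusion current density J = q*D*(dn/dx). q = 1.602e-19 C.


Step 1: J = q * D * (dn/dx)
Step 2: J = 1.602e-19 * 36.1 * 1.51e+16
Step 3: J = 8.73e-02 A/cm^2

8.73e-02


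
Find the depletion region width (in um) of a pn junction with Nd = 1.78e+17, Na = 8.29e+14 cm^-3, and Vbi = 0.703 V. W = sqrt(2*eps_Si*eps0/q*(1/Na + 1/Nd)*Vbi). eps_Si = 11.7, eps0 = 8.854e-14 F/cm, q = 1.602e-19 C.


Step 1: 1/Na + 1/Nd = 1/8.29e+14 + 1/1.78e+17 = 1.21189e-15
Step 2: 2*eps*eps0/q = 2*11.7*8.854e-14/1.602e-19 = 1.293281e+07
Step 3: W^2 = 1.293281e+07 * 1.21189e-15 * 0.703 = 1.10182e-08
Step 4: W = sqrt(1.10182e-08) = 1.050e-04 cm = 1.05 um

1.05


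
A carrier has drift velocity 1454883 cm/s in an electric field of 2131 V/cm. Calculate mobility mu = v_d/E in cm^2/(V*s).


Step 1: mu = v_d / E
Step 2: mu = 1454883 / 2131
Step 3: mu = 682.72 cm^2/(V*s)

682.72


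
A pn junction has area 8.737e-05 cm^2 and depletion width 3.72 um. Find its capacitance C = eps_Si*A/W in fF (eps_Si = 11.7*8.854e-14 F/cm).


Step 1: eps_Si = 11.7 * 8.854e-14 = 1.035918e-12 F/cm
Step 2: W in cm = 3.72 * 1e-4 = 3.72e-04 cm
Step 3: C = 1.035918e-12 * 8.737e-05 / 3.72e-04 = 2.433015e-13 F
Step 4: C = 243.3 fF

243.3


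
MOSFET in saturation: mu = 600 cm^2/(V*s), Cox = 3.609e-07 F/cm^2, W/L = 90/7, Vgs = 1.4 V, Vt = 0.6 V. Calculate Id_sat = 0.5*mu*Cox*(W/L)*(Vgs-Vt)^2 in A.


Step 1: Overdrive voltage Vov = Vgs - Vt = 1.4 - 0.6 = 0.8 V
Step 2: W/L = 90/7 = 12.8571
Step 3: Id = 0.5 * 600 * 3.609e-07 * 12.8571 * 0.8^2
Step 4: Id = 8.91e-04 A

8.91e-04


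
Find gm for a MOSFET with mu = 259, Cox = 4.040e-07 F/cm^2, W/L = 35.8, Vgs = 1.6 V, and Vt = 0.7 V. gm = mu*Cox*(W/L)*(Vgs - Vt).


Step 1: Vov = Vgs - Vt = 1.6 - 0.7 = 0.9 V
Step 2: gm = mu * Cox * (W/L) * Vov
Step 3: gm = 259 * 4.040e-07 * 35.8 * 0.9 = 3.37e-03 S

3.37e-03


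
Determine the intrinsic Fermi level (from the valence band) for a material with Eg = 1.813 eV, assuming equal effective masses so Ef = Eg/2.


Step 1: For an intrinsic semiconductor, the Fermi level sits at midgap.
Step 2: Ef = Eg / 2 = 1.813 / 2 = 0.9065 eV

0.9065


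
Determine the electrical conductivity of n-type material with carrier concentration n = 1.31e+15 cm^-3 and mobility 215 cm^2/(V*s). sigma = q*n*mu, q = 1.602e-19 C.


Step 1: sigma = q * n * mu
Step 2: sigma = 1.602e-19 * 1.31e+15 * 215
Step 3: sigma = 4.512e-02 S/cm

4.512e-02


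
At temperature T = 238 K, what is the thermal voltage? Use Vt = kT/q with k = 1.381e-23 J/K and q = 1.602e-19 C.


Step 1: kT = 1.381e-23 * 238 = 3.28678e-21 J
Step 2: Vt = kT/q = 3.28678e-21 / 1.602e-19
Step 3: Vt = 0.02052 V

0.02052


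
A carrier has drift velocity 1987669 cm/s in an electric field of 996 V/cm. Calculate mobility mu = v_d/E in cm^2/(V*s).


Step 1: mu = v_d / E
Step 2: mu = 1987669 / 996
Step 3: mu = 1995.65 cm^2/(V*s)

1995.65


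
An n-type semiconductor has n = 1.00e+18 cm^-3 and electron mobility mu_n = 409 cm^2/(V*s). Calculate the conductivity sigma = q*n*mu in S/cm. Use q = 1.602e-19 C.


Step 1: sigma = q * n * mu
Step 2: sigma = 1.602e-19 * 1.00e+18 * 409
Step 3: sigma = 6.552e+01 S/cm

6.552e+01


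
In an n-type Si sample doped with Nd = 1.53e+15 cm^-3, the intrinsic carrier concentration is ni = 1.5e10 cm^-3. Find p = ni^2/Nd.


Step 1: Since Nd >> ni, n ≈ Nd = 1.53e+15 cm^-3
Step 2: p = ni^2 / n = (1.5e10)^2 / 1.53e+15
Step 3: p = 2.25e20 / 1.53e+15 = 1.47e+05 cm^-3

1.47e+05


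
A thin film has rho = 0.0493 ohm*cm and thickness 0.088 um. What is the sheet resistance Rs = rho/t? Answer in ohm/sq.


Step 1: Convert thickness to cm: t = 0.088 um = 8.8000e-06 cm
Step 2: Rs = rho / t = 0.0493 / 8.8000e-06
Step 3: Rs = 5602.3 ohm/sq

5602.3


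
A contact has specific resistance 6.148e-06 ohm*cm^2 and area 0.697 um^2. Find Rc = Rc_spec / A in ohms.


Step 1: Convert area to cm^2: 0.697 um^2 = 6.9700e-09 cm^2
Step 2: Rc = Rc_spec / A = 6.148e-06 / 6.9700e-09
Step 3: Rc = 8.82e+02 ohms

8.82e+02


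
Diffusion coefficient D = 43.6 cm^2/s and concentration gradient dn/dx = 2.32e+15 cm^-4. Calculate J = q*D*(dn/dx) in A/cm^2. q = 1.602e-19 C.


Step 1: J = q * D * (dn/dx)
Step 2: J = 1.602e-19 * 43.6 * 2.32e+15
Step 3: J = 1.62e-02 A/cm^2

1.62e-02


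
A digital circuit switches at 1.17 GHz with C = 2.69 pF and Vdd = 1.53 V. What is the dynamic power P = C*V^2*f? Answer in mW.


Step 1: V^2 = 1.53^2 = 2.3409 V^2
Step 2: P = C*V^2*f = 2.69e-12 F * 2.3409 * 1.17e9 Hz
Step 3: P = 7.36751457e-03 W
Step 4: P = 7.368 mW

7.368


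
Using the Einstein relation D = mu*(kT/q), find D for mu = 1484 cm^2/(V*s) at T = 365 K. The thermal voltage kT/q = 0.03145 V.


Step 1: D = mu * (kT/q)
Step 2: D = 1484 * 0.03145
Step 3: D = 46.67 cm^2/s

46.67


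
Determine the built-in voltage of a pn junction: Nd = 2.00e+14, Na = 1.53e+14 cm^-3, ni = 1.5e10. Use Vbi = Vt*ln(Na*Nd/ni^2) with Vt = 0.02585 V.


Step 1: Compute Na*Nd/ni^2 = 1.53e+14 * 2.00e+14 / (1.5e10)^2 = 1.3600e+08
Step 2: ln(1.3600e+08) = 18.7282
Step 3: Vbi = 0.02585 * 18.7282 = 0.484 V

0.484


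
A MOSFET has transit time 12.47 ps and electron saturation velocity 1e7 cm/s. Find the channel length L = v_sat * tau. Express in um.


Step 1: tau in seconds = 12.47 ps * 1e-12 = 1.2470e-11 s
Step 2: L = v_sat * tau = 1e7 * 1.2470e-11 = 1.2470e-04 cm
Step 3: L in um = 1.2470e-04 * 1e4 = 1.247 um

1.247


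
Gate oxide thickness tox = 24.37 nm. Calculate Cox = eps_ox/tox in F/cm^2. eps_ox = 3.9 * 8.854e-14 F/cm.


Step 1: eps_ox = 3.9 * 8.854e-14 = 3.45306e-13 F/cm
Step 2: tox in cm = 24.37 nm * 1e-7 = 2.4370e-06 cm
Step 3: Cox = 3.45306e-13 / 2.4370e-06 = 1.42e-07 F/cm^2

1.42e-07


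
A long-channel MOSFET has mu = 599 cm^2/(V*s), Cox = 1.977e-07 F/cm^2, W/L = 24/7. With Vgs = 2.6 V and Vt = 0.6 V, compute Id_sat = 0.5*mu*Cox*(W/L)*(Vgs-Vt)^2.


Step 1: Overdrive voltage Vov = Vgs - Vt = 2.6 - 0.6 = 2.0 V
Step 2: W/L = 24/7 = 3.42857
Step 3: Id = 0.5 * 599 * 1.977e-07 * 3.42857 * 2.0^2
Step 4: Id = 8.12e-04 A

8.12e-04


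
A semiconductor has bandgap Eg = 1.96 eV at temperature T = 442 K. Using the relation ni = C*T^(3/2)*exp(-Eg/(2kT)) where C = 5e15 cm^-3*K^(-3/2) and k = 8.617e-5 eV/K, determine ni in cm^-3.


Step 1: Compute kT = 8.617e-5 * 442 = 0.03808714 eV
Step 2: Exponent = -Eg/(2kT) = -1.96/(2*0.03808714) = -25.73047
Step 3: T^(3/2) = 442^1.5 = 9292.52
Step 4: ni = 5e15 * 9292.52 * exp(-25.73047) = 3.11e+08 cm^-3

3.11e+08


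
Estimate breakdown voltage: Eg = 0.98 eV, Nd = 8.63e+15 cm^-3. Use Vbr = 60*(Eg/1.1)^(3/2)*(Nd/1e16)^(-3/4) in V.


Step 1: Eg/1.1 = 0.98/1.1 = 0.890909
Step 2: (Eg/1.1)^1.5 = 0.890909^1.5 = 0.840911
Step 3: (Nd/1e16)^(-0.75) = (0.863)^(-0.75) = 1.116842
Step 4: Vbr = 60 * 0.840911 * 1.116842 = 56.3 V

56.3


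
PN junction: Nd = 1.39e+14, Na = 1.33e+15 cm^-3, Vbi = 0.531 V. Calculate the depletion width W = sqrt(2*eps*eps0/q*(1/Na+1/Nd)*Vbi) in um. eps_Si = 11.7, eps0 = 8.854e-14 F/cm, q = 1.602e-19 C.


Step 1: 1/Na + 1/Nd = 1/1.33e+15 + 1/1.39e+14 = 7.94612e-15
Step 2: 2*eps*eps0/q = 2*11.7*8.854e-14/1.602e-19 = 1.293281e+07
Step 3: W^2 = 1.293281e+07 * 7.94612e-15 * 0.531 = 5.45686e-08
Step 4: W = sqrt(5.45686e-08) = 2.336e-04 cm = 2.336 um

2.336


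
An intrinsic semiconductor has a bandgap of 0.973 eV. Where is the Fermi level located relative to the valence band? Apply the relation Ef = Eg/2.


Step 1: For an intrinsic semiconductor, the Fermi level sits at midgap.
Step 2: Ef = Eg / 2 = 0.973 / 2 = 0.4865 eV

0.4865


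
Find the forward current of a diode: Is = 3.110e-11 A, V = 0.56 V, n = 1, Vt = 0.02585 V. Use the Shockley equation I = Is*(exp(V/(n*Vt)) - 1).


Step 1: V/(n*Vt) = 0.56/(1*0.02585) = 21.6634
Step 2: exp(21.6634) = 2.5603e+09
Step 3: I = 3.110e-11 * (2.5603e+09 - 1) = 7.96e-02 A

7.96e-02


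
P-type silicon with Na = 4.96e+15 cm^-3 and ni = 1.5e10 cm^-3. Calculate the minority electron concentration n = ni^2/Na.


Step 1: Majority hole concentration p ≈ Na = 4.96e+15 cm^-3
Step 2: n = ni^2 / Na = (1.5e10)^2 / 4.96e+15
Step 3: n = 4.54e+04 cm^-3

4.54e+04


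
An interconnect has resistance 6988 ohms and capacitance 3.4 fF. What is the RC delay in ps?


Step 1: tau = R * C
Step 2: tau = 6988 * 3.4 fF = 6988 * 3.4e-15 F
Step 3: tau = 2.37592e-11 s = 23.7592 ps

23.7592


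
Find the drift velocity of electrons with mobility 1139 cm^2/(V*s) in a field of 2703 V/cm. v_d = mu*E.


Step 1: v_d = mu * E
Step 2: v_d = 1139 * 2703 = 3078717
Step 3: v_d = 3.08e+06 cm/s

3.08e+06


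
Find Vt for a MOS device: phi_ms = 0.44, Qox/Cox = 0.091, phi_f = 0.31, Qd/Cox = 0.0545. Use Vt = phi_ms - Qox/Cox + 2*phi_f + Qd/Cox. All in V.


Step 1: Vt = phi_ms - Qox/Cox + 2*phi_f + Qd/Cox
Step 2: Vt = 0.44 - 0.091 + 2*0.31 + 0.0545
Step 3: Vt = 0.44 - 0.091 + 0.62 + 0.0545
Step 4: Vt = 1.0235 V

1.0235


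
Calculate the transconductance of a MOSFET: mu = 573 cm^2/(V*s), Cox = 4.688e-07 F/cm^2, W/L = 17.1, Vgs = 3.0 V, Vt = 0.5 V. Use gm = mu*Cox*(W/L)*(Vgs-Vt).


Step 1: Vov = Vgs - Vt = 3.0 - 0.5 = 2.5 V
Step 2: gm = mu * Cox * (W/L) * Vov
Step 3: gm = 573 * 4.688e-07 * 17.1 * 2.5 = 1.15e-02 S

1.15e-02


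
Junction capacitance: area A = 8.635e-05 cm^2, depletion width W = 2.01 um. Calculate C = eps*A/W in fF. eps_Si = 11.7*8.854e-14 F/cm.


Step 1: eps_Si = 11.7 * 8.854e-14 = 1.035918e-12 F/cm
Step 2: W in cm = 2.01 * 1e-4 = 2.01e-04 cm
Step 3: C = 1.035918e-12 * 8.635e-05 / 2.01e-04 = 4.450324e-13 F
Step 4: C = 445.03 fF

445.03


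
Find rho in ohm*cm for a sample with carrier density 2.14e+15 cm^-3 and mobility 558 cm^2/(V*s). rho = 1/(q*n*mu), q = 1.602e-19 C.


Step 1: sigma = q * n * mu = 1.602e-19 * 2.14e+15 * 558 = 1.91298e-01 S/cm
Step 2: rho = 1 / sigma = 1 / 1.91298e-01 = 5.227 ohm*cm

5.227


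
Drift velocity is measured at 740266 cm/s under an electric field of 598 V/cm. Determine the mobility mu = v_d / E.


Step 1: mu = v_d / E
Step 2: mu = 740266 / 598
Step 3: mu = 1237.9 cm^2/(V*s)

1237.9


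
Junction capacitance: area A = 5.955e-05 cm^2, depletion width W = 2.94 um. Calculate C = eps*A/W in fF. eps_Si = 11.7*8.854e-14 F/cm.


Step 1: eps_Si = 11.7 * 8.854e-14 = 1.035918e-12 F/cm
Step 2: W in cm = 2.94 * 1e-4 = 2.94e-04 cm
Step 3: C = 1.035918e-12 * 5.955e-05 / 2.94e-04 = 2.098262e-13 F
Step 4: C = 209.83 fF

209.83


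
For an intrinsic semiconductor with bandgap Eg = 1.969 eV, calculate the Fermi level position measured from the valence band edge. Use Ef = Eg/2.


Step 1: For an intrinsic semiconductor, the Fermi level sits at midgap.
Step 2: Ef = Eg / 2 = 1.969 / 2 = 0.9845 eV

0.9845


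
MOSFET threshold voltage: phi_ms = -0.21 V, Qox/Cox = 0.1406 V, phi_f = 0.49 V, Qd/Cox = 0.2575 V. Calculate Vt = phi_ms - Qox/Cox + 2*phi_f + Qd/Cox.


Step 1: Vt = phi_ms - Qox/Cox + 2*phi_f + Qd/Cox
Step 2: Vt = -0.21 - 0.1406 + 2*0.49 + 0.2575
Step 3: Vt = -0.21 - 0.1406 + 0.98 + 0.2575
Step 4: Vt = 0.8869 V

0.8869


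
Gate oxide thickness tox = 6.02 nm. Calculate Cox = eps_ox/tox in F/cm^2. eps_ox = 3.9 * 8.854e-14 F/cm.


Step 1: eps_ox = 3.9 * 8.854e-14 = 3.45306e-13 F/cm
Step 2: tox in cm = 6.02 nm * 1e-7 = 6.0200e-07 cm
Step 3: Cox = 3.45306e-13 / 6.0200e-07 = 5.74e-07 F/cm^2

5.74e-07


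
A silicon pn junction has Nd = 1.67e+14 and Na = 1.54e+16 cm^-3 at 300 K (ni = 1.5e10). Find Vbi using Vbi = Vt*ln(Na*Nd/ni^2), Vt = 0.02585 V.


Step 1: Compute Na*Nd/ni^2 = 1.54e+16 * 1.67e+14 / (1.5e10)^2 = 1.1430e+10
Step 2: ln(1.1430e+10) = 23.1595
Step 3: Vbi = 0.02585 * 23.1595 = 0.599 V

0.599


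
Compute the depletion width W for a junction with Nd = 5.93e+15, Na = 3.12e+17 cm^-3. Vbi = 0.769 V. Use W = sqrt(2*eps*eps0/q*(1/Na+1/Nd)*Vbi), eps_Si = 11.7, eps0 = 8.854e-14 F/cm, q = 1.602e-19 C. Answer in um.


Step 1: 1/Na + 1/Nd = 1/3.12e+17 + 1/5.93e+15 = 1.71839e-16
Step 2: 2*eps*eps0/q = 2*11.7*8.854e-14/1.602e-19 = 1.293281e+07
Step 3: W^2 = 1.293281e+07 * 1.71839e-16 * 0.769 = 1.70900e-09
Step 4: W = sqrt(1.70900e-09) = 4.134e-05 cm = 0.4134 um

0.4134


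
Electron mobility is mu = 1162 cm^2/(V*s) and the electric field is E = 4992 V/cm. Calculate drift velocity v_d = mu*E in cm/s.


Step 1: v_d = mu * E
Step 2: v_d = 1162 * 4992 = 5800704
Step 3: v_d = 5.80e+06 cm/s

5.80e+06


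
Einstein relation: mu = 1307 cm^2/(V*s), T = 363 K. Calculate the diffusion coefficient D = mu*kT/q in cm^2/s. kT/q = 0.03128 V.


Step 1: D = mu * (kT/q)
Step 2: D = 1307 * 0.03128
Step 3: D = 40.88 cm^2/s

40.88


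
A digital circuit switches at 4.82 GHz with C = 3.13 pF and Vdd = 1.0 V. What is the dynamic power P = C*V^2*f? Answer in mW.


Step 1: V^2 = 1.0^2 = 1.0 V^2
Step 2: P = C*V^2*f = 3.13e-12 F * 1.0 * 4.82e9 Hz
Step 3: P = 1.50866e-02 W
Step 4: P = 15.087 mW

15.087


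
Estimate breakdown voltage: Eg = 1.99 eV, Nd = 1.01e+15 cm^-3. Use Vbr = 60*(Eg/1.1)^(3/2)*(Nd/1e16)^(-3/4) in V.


Step 1: Eg/1.1 = 1.99/1.1 = 1.809091
Step 2: (Eg/1.1)^1.5 = 1.809091^1.5 = 2.433272
Step 3: (Nd/1e16)^(-0.75) = (0.101)^(-0.75) = 5.581603
Step 4: Vbr = 60 * 2.433272 * 5.581603 = 814.9 V

814.9


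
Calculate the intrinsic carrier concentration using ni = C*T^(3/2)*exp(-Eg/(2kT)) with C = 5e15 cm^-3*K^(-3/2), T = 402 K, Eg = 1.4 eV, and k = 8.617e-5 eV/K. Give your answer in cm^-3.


Step 1: Compute kT = 8.617e-5 * 402 = 0.03464034 eV
Step 2: Exponent = -Eg/(2kT) = -1.4/(2*0.03464034) = -20.20765
Step 3: T^(3/2) = 402^1.5 = 8060.07
Step 4: ni = 5e15 * 8060.07 * exp(-20.20765) = 6.75e+10 cm^-3

6.75e+10


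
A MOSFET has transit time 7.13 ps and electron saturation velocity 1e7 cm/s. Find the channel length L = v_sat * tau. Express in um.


Step 1: tau in seconds = 7.13 ps * 1e-12 = 7.1300e-12 s
Step 2: L = v_sat * tau = 1e7 * 7.1300e-12 = 7.1300e-05 cm
Step 3: L in um = 7.1300e-05 * 1e4 = 0.713 um

0.713


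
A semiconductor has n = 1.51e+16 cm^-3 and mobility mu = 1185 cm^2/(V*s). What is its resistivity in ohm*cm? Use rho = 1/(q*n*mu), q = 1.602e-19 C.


Step 1: sigma = q * n * mu = 1.602e-19 * 1.51e+16 * 1185 = 2.86654e+00 S/cm
Step 2: rho = 1 / sigma = 1 / 2.86654e+00 = 0.3489 ohm*cm

0.3489


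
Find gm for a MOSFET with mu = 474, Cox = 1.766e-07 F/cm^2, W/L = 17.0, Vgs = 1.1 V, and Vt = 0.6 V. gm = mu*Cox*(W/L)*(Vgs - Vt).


Step 1: Vov = Vgs - Vt = 1.1 - 0.6 = 0.5 V
Step 2: gm = mu * Cox * (W/L) * Vov
Step 3: gm = 474 * 1.766e-07 * 17.0 * 0.5 = 7.12e-04 S

7.12e-04


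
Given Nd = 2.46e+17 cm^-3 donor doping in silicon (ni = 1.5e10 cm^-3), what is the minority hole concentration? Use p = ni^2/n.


Step 1: Since Nd >> ni, n ≈ Nd = 2.46e+17 cm^-3
Step 2: p = ni^2 / n = (1.5e10)^2 / 2.46e+17
Step 3: p = 2.25e20 / 2.46e+17 = 9.15e+02 cm^-3

9.15e+02


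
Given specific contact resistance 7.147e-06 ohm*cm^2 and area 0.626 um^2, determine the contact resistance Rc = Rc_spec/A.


Step 1: Convert area to cm^2: 0.626 um^2 = 6.2600e-09 cm^2
Step 2: Rc = Rc_spec / A = 7.147e-06 / 6.2600e-09
Step 3: Rc = 1.14e+03 ohms

1.14e+03


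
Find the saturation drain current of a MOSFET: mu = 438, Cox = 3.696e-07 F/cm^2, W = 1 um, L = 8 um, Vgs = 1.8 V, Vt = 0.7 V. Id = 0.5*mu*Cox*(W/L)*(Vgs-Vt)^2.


Step 1: Overdrive voltage Vov = Vgs - Vt = 1.8 - 0.7 = 1.1 V
Step 2: W/L = 1/8 = 0.125
Step 3: Id = 0.5 * 438 * 3.696e-07 * 0.125 * 1.1^2
Step 4: Id = 1.22e-05 A

1.22e-05


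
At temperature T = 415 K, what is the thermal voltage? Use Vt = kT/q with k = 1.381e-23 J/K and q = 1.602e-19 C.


Step 1: kT = 1.381e-23 * 415 = 5.73115e-21 J
Step 2: Vt = kT/q = 5.73115e-21 / 1.602e-19
Step 3: Vt = 0.03577 V

0.03577


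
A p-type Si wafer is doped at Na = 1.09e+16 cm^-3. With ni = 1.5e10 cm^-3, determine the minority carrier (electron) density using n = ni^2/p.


Step 1: Majority hole concentration p ≈ Na = 1.09e+16 cm^-3
Step 2: n = ni^2 / Na = (1.5e10)^2 / 1.09e+16
Step 3: n = 2.06e+04 cm^-3

2.06e+04


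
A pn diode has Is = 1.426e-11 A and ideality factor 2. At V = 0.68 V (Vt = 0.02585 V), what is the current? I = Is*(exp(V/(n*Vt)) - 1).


Step 1: V/(n*Vt) = 0.68/(2*0.02585) = 13.1528
Step 2: exp(13.1528) = 5.1545e+05
Step 3: I = 1.426e-11 * (5.1545e+05 - 1) = 7.35e-06 A

7.35e-06


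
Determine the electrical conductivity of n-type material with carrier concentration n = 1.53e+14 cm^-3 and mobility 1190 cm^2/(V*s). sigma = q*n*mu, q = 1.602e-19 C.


Step 1: sigma = q * n * mu
Step 2: sigma = 1.602e-19 * 1.53e+14 * 1190
Step 3: sigma = 2.917e-02 S/cm

2.917e-02


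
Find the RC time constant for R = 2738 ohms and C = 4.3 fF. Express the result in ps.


Step 1: tau = R * C
Step 2: tau = 2738 * 4.3 fF = 2738 * 4.3e-15 F
Step 3: tau = 1.17734e-11 s = 11.7734 ps

11.7734


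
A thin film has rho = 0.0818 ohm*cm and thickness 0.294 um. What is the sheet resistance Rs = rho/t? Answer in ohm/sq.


Step 1: Convert thickness to cm: t = 0.294 um = 2.9400e-05 cm
Step 2: Rs = rho / t = 0.0818 / 2.9400e-05
Step 3: Rs = 2782.3 ohm/sq

2782.3


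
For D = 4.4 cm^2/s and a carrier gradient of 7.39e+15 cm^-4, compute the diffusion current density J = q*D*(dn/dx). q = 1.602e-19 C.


Step 1: J = q * D * (dn/dx)
Step 2: J = 1.602e-19 * 4.4 * 7.39e+15
Step 3: J = 5.21e-03 A/cm^2

5.21e-03


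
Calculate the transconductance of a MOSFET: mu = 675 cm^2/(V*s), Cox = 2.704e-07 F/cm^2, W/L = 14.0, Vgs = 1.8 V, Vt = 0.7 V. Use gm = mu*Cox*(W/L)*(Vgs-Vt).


Step 1: Vov = Vgs - Vt = 1.8 - 0.7 = 1.1 V
Step 2: gm = mu * Cox * (W/L) * Vov
Step 3: gm = 675 * 2.704e-07 * 14.0 * 1.1 = 2.81e-03 S

2.81e-03


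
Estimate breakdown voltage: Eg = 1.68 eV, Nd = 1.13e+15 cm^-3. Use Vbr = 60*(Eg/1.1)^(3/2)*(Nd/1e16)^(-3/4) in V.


Step 1: Eg/1.1 = 1.68/1.1 = 1.527273
Step 2: (Eg/1.1)^1.5 = 1.527273^1.5 = 1.887448
Step 3: (Nd/1e16)^(-0.75) = (0.113)^(-0.75) = 5.130872
Step 4: Vbr = 60 * 1.887448 * 5.130872 = 581.1 V

581.1


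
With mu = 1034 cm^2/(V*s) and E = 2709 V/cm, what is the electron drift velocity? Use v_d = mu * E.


Step 1: v_d = mu * E
Step 2: v_d = 1034 * 2709 = 2801106
Step 3: v_d = 2.80e+06 cm/s

2.80e+06


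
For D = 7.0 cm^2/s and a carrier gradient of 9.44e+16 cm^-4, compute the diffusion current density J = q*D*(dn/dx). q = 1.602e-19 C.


Step 1: J = q * D * (dn/dx)
Step 2: J = 1.602e-19 * 7.0 * 9.44e+16
Step 3: J = 1.06e-01 A/cm^2

1.06e-01


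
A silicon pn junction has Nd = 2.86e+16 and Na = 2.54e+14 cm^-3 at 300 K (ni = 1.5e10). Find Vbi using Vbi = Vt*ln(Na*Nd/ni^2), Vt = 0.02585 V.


Step 1: Compute Na*Nd/ni^2 = 2.54e+14 * 2.86e+16 / (1.5e10)^2 = 3.2286e+10
Step 2: ln(3.2286e+10) = 24.1979
Step 3: Vbi = 0.02585 * 24.1979 = 0.626 V

0.626


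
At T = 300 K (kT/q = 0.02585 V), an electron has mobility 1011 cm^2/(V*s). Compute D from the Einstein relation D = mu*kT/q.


Step 1: D = mu * (kT/q)
Step 2: D = 1011 * 0.02585
Step 3: D = 26.13 cm^2/s

26.13


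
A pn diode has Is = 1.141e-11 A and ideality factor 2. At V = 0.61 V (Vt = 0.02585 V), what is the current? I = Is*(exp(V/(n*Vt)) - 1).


Step 1: V/(n*Vt) = 0.61/(2*0.02585) = 11.7988
Step 2: exp(11.7988) = 1.3309e+05
Step 3: I = 1.141e-11 * (1.3309e+05 - 1) = 1.52e-06 A

1.52e-06


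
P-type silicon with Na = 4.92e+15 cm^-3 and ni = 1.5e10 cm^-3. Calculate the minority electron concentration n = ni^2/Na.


Step 1: Majority hole concentration p ≈ Na = 4.92e+15 cm^-3
Step 2: n = ni^2 / Na = (1.5e10)^2 / 4.92e+15
Step 3: n = 4.57e+04 cm^-3

4.57e+04


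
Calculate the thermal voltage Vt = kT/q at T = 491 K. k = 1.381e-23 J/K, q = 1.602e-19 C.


Step 1: kT = 1.381e-23 * 491 = 6.78071e-21 J
Step 2: Vt = kT/q = 6.78071e-21 / 1.602e-19
Step 3: Vt = 0.04233 V

0.04233
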